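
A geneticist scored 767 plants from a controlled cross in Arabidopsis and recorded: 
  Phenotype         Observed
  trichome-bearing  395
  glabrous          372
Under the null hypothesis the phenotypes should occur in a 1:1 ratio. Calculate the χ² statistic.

Total ratio parts = 2. Expected numbers out of 767:
  trichome-bearing: 767 × 1/2 = 383.5
  glabrous: 767 × 1/2 = 383.5
χ² = Σ (O − E)² / E
  trichome-bearing: (395 − 383.5)² / 383.5 = 0.3449
  glabrous: (372 − 383.5)² / 383.5 = 0.3449
χ² = 0.3449 + 0.3449 = 0.6898 ≈ 0.690

0.690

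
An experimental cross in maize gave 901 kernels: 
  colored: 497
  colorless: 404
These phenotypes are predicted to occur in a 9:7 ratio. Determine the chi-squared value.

Expected counts for N = 901 under a 9:7 ratio (total parts = 16):
  colored: 901 × 9/16 = 506.8125
  colorless: 901 × 7/16 = 394.1875
χ² = Σ (O − E)² / E
  colored: (497 − 506.8125)² / 506.8125 = 0.1900
  colorless: (404 − 394.1875)² / 394.1875 = 0.2443
χ² = 0.1900 + 0.2443 = 0.4343 ≈ 0.434

0.434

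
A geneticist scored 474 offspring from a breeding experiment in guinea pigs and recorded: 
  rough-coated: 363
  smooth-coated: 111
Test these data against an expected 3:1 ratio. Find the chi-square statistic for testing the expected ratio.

0.633

Under the 3:1 hypothesis (Σ ratio = 4, N = 474):
  rough-coated: 474 × 3/4 = 355.5
  smooth-coated: 474 × 1/4 = 118.5
χ² = Σ (O − E)² / E
  rough-coated: (363 − 355.5)² / 355.5 = 0.1582
  smooth-coated: (111 − 118.5)² / 118.5 = 0.4747
χ² = 0.1582 + 0.4747 = 0.6329 ≈ 0.633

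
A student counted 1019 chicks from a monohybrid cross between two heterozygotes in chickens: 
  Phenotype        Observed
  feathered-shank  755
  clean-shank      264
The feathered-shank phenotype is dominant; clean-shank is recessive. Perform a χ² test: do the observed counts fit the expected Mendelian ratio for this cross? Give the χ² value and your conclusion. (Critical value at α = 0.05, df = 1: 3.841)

0.448; consistent

For a monohybrid cross between heterozygotes with complete dominance, the expected phenotypic ratio is 3:1.
The 3:1 ratio has 4 parts, so with N = 1019 the expected counts are:
  feathered-shank: 1019 × 3/4 = 764.25
  clean-shank: 1019 × 1/4 = 254.75
χ² = Σ (O − E)² / E
  feathered-shank: (755 − 764.25)² / 764.25 = 0.1120
  clean-shank: (264 − 254.75)² / 254.75 = 0.3359
χ² = 0.1120 + 0.3359 = 0.4479 ≈ 0.448
Degrees of freedom = 2 − 1 = 1; critical value at α = 0.05 is 3.841.
Since 0.448 < 3.841, we fail to reject the null hypothesis — the data are consistent with the 3:1 ratio.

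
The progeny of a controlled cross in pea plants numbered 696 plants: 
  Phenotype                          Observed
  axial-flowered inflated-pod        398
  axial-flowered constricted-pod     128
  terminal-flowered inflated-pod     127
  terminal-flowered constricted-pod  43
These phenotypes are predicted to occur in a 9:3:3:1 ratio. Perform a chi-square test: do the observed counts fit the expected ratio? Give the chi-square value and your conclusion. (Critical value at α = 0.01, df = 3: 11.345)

The 9:3:3:1 ratio has 16 parts, so with N = 696 the expected counts are:
  axial-flowered inflated-pod: 696 × 9/16 = 391.5
  axial-flowered constricted-pod: 696 × 3/16 = 130.5
  terminal-flowered inflated-pod: 696 × 3/16 = 130.5
  terminal-flowered constricted-pod: 696 × 1/16 = 43.5
χ² = Σ (O − E)² / E
  axial-flowered inflated-pod: (398 − 391.5)² / 391.5 = 0.1079
  axial-flowered constricted-pod: (128 − 130.5)² / 130.5 = 0.0479
  terminal-flowered inflated-pod: (127 − 130.5)² / 130.5 = 0.0939
  terminal-flowered constricted-pod: (43 − 43.5)² / 43.5 = 0.0057
χ² = 0.1079 + 0.0479 + 0.0939 + 0.0057 = 0.2554 ≈ 0.255
Degrees of freedom = 4 − 1 = 3; critical value at α = 0.01 is 11.345.
Since 0.255 < 11.345, we fail to reject the null hypothesis — the data are consistent with the 9:3:3:1 ratio.

0.255; consistent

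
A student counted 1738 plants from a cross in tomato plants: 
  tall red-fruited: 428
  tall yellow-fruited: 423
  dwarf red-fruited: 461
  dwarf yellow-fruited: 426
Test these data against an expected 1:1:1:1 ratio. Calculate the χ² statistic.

The 1:1:1:1 ratio has 4 parts, so with N = 1738 the expected counts are:
  tall red-fruited: 1738 × 1/4 = 434.5
  tall yellow-fruited: 1738 × 1/4 = 434.5
  dwarf red-fruited: 1738 × 1/4 = 434.5
  dwarf yellow-fruited: 1738 × 1/4 = 434.5
χ² = Σ (O − E)² / E
  tall red-fruited: (428 − 434.5)² / 434.5 = 0.0972
  tall yellow-fruited: (423 − 434.5)² / 434.5 = 0.3044
  dwarf red-fruited: (461 − 434.5)² / 434.5 = 1.6162
  dwarf yellow-fruited: (426 − 434.5)² / 434.5 = 0.1663
χ² = 0.0972 + 0.3044 + 1.6162 + 0.1663 = 2.1841 ≈ 2.184

2.184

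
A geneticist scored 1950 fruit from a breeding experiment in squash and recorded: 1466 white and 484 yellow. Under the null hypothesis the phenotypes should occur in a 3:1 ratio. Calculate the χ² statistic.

Under the 3:1 hypothesis (Σ ratio = 4, N = 1950):
  white: 1950 × 3/4 = 1462.5
  yellow: 1950 × 1/4 = 487.5
χ² = Σ (O − E)² / E
  white: (1466 − 1462.5)² / 1462.5 = 0.0084
  yellow: (484 − 487.5)² / 487.5 = 0.0251
χ² = 0.0084 + 0.0251 = 0.0335 ≈ 0.034

0.034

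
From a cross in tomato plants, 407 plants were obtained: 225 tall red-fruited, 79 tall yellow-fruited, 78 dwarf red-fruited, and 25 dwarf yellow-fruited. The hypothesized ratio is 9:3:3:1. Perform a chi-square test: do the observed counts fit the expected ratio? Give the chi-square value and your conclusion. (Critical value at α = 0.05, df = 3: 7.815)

0.207; consistent

Total ratio parts = 16. Expected numbers out of 407:
  tall red-fruited: 407 × 9/16 = 228.9375
  tall yellow-fruited: 407 × 3/16 = 76.3125
  dwarf red-fruited: 407 × 3/16 = 76.3125
  dwarf yellow-fruited: 407 × 1/16 = 25.4375
χ² = Σ (O − E)² / E
  tall red-fruited: (225 − 228.9375)² / 228.9375 = 0.0677
  tall yellow-fruited: (79 − 76.3125)² / 76.3125 = 0.0946
  dwarf red-fruited: (78 − 76.3125)² / 76.3125 = 0.0373
  dwarf yellow-fruited: (25 − 25.4375)² / 25.4375 = 0.0075
χ² = 0.0677 + 0.0946 + 0.0373 + 0.0075 = 0.2071 ≈ 0.207
Degrees of freedom = 4 − 1 = 3; critical value at α = 0.05 is 7.815.
Since 0.207 < 7.815, we fail to reject the null hypothesis — the data are consistent with the 9:3:3:1 ratio.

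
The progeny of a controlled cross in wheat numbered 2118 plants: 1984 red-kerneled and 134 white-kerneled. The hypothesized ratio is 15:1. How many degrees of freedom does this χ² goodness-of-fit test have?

A goodness-of-fit test with 2 phenotype classes has df = 2 − 1 = 1.

1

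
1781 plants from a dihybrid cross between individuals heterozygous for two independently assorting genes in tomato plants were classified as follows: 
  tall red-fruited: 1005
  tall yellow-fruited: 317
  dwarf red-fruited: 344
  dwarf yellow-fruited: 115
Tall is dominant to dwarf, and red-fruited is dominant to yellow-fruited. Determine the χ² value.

1.295

A dihybrid F₂ with independent assortment and complete dominance at both loci gives a 9:3:3:1 phenotypic ratio.
Under the 9:3:3:1 hypothesis (Σ ratio = 16, N = 1781):
  tall red-fruited: 1781 × 9/16 = 1001.8125
  tall yellow-fruited: 1781 × 3/16 = 333.9375
  dwarf red-fruited: 1781 × 3/16 = 333.9375
  dwarf yellow-fruited: 1781 × 1/16 = 111.3125
χ² = Σ (O − E)² / E
  tall red-fruited: (1005 − 1001.8125)² / 1001.8125 = 0.0101
  tall yellow-fruited: (317 − 333.9375)² / 333.9375 = 0.8591
  dwarf red-fruited: (344 − 333.9375)² / 333.9375 = 0.3032
  dwarf yellow-fruited: (115 − 111.3125)² / 111.3125 = 0.1222
χ² = 0.0101 + 0.8591 + 0.3032 + 0.1222 = 1.2946 ≈ 1.295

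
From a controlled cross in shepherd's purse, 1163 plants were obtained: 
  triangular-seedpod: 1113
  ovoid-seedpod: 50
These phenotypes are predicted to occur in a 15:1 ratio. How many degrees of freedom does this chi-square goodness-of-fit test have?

A goodness-of-fit test with 2 phenotype classes has df = 2 − 1 = 1.

1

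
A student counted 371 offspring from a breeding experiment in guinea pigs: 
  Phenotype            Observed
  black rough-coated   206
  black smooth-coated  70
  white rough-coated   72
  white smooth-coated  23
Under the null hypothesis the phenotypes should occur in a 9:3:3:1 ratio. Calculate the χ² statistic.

Under the 9:3:3:1 hypothesis (Σ ratio = 16, N = 371):
  black rough-coated: 371 × 9/16 = 208.6875
  black smooth-coated: 371 × 3/16 = 69.5625
  white rough-coated: 371 × 3/16 = 69.5625
  white smooth-coated: 371 × 1/16 = 23.1875
χ² = Σ (O − E)² / E
  black rough-coated: (206 − 208.6875)² / 208.6875 = 0.0346
  black smooth-coated: (70 − 69.5625)² / 69.5625 = 0.0028
  white rough-coated: (72 − 69.5625)² / 69.5625 = 0.0854
  white smooth-coated: (23 − 23.1875)² / 23.1875 = 0.0015
χ² = 0.0346 + 0.0028 + 0.0854 + 0.0015 = 0.1243 ≈ 0.124

0.124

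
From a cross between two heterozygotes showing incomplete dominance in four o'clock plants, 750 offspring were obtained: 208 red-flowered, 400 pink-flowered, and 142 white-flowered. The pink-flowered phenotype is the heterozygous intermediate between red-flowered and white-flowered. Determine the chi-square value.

14.949

With incomplete dominance, a heterozygote × heterozygote cross gives a 1:2:1 phenotypic ratio.
Expected counts for N = 750 under a 1:2:1 ratio (total parts = 4):
  red-flowered: 750 × 1/4 = 187.5
  pink-flowered: 750 × 2/4 = 375
  white-flowered: 750 × 1/4 = 187.5
χ² = Σ (O − E)² / E
  red-flowered: (208 − 187.5)² / 187.5 = 2.2413
  pink-flowered: (400 − 375)² / 375 = 1.6667
  white-flowered: (142 − 187.5)² / 187.5 = 11.0413
χ² = 2.2413 + 1.6667 + 11.0413 = 14.9493 ≈ 14.949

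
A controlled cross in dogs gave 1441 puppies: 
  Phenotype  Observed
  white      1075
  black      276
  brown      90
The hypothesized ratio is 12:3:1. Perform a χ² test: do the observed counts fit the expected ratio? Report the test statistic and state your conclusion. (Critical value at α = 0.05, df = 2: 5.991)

0.156; consistent

Expected counts for N = 1441 under a 12:3:1 ratio (total parts = 16):
  white: 1441 × 12/16 = 1080.75
  black: 1441 × 3/16 = 270.1875
  brown: 1441 × 1/16 = 90.0625
χ² = Σ (O − E)² / E
  white: (1075 − 1080.75)² / 1080.75 = 0.0306
  black: (276 − 270.1875)² / 270.1875 = 0.1250
  brown: (90 − 90.0625)² / 90.0625 = 0.0000
χ² = 0.0306 + 0.1250 + 0.0000 = 0.1556 ≈ 0.156
Degrees of freedom = 3 − 1 = 2; critical value at α = 0.05 is 5.991.
Since 0.156 < 5.991, we fail to reject the null hypothesis — the data are consistent with the 12:3:1 ratio.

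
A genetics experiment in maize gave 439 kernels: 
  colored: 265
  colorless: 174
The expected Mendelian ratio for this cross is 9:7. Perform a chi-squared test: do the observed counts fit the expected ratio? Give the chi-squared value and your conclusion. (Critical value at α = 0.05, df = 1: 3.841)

3.020; consistent

Total ratio parts = 16. Expected numbers out of 439:
  colored: 439 × 9/16 = 246.9375
  colorless: 439 × 7/16 = 192.0625
χ² = Σ (O − E)² / E
  colored: (265 − 246.9375)² / 246.9375 = 1.3212
  colorless: (174 − 192.0625)² / 192.0625 = 1.6987
χ² = 1.3212 + 1.6987 = 3.0199 ≈ 3.020
Degrees of freedom = 2 − 1 = 1; critical value at α = 0.05 is 3.841.
Since 3.020 < 3.841, we fail to reject the null hypothesis — the data are consistent with the 9:7 ratio.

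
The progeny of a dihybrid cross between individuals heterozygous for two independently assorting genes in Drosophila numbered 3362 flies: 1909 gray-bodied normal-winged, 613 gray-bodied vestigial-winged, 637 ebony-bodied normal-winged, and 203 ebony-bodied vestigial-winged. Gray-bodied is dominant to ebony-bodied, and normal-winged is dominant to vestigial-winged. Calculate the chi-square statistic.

A dihybrid F₂ with independent assortment and complete dominance at both loci gives a 9:3:3:1 phenotypic ratio.
Total ratio parts = 16. Expected numbers out of 3362:
  gray-bodied normal-winged: 3362 × 9/16 = 1891.125
  gray-bodied vestigial-winged: 3362 × 3/16 = 630.375
  ebony-bodied normal-winged: 3362 × 3/16 = 630.375
  ebony-bodied vestigial-winged: 3362 × 1/16 = 210.125
χ² = Σ (O − E)² / E
  gray-bodied normal-winged: (1909 − 1891.125)² / 1891.125 = 0.1690
  gray-bodied vestigial-winged: (613 − 630.375)² / 630.375 = 0.4789
  ebony-bodied normal-winged: (637 − 630.375)² / 630.375 = 0.0696
  ebony-bodied vestigial-winged: (203 − 210.125)² / 210.125 = 0.2416
χ² = 0.1690 + 0.4789 + 0.0696 + 0.2416 = 0.9591 ≈ 0.959

0.959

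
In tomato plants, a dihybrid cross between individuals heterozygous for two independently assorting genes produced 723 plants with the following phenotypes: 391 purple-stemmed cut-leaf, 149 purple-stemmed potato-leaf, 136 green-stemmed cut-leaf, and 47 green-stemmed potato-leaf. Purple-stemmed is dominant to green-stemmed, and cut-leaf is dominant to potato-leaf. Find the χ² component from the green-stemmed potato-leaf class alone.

0.073

A dihybrid F₂ with independent assortment and complete dominance at both loci gives a 9:3:3:1 phenotypic ratio.
Under the 9:3:3:1 hypothesis (Σ ratio = 16, N = 723):
  purple-stemmed cut-leaf: 723 × 9/16 = 406.6875
  purple-stemmed potato-leaf: 723 × 3/16 = 135.5625
  green-stemmed cut-leaf: 723 × 3/16 = 135.5625
  green-stemmed potato-leaf: 723 × 1/16 = 45.1875
Contribution of green-stemmed potato-leaf: (47 − 45.1875)² / 45.1875 = 0.0727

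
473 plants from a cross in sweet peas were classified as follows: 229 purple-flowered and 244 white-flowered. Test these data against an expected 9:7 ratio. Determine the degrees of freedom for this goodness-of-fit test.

1

A goodness-of-fit test with 2 phenotype classes has df = 2 − 1 = 1.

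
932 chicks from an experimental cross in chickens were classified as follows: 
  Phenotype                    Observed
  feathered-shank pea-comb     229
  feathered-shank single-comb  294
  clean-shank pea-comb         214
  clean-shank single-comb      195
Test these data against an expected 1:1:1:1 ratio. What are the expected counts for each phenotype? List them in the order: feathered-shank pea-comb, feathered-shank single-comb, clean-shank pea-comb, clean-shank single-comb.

Total ratio parts = 4. Expected numbers out of 932:
  feathered-shank pea-comb: 932 × 1/4 = 233
  feathered-shank single-comb: 932 × 1/4 = 233
  clean-shank pea-comb: 932 × 1/4 = 233
  clean-shank single-comb: 932 × 1/4 = 233

233, 233, 233, 233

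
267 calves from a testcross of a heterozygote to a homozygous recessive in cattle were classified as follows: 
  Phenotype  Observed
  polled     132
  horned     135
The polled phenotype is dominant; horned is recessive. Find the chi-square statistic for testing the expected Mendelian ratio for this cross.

A testcross of a heterozygote (Aa × aa) gives a 1:1 phenotypic ratio.
Under the 1:1 hypothesis (Σ ratio = 2, N = 267):
  polled: 267 × 1/2 = 133.5
  horned: 267 × 1/2 = 133.5
χ² = Σ (O − E)² / E
  polled: (132 − 133.5)² / 133.5 = 0.0169
  horned: (135 − 133.5)² / 133.5 = 0.0169
χ² = 0.0169 + 0.0169 = 0.0338 ≈ 0.034

0.034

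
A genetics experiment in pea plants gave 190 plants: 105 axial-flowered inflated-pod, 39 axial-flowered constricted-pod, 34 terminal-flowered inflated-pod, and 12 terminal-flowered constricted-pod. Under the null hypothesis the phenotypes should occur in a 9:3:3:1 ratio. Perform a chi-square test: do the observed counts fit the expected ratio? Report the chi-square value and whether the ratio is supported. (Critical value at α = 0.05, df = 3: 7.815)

Under the 9:3:3:1 hypothesis (Σ ratio = 16, N = 190):
  axial-flowered inflated-pod: 190 × 9/16 = 106.875
  axial-flowered constricted-pod: 190 × 3/16 = 35.625
  terminal-flowered inflated-pod: 190 × 3/16 = 35.625
  terminal-flowered constricted-pod: 190 × 1/16 = 11.875
χ² = Σ (O − E)² / E
  axial-flowered inflated-pod: (105 − 106.875)² / 106.875 = 0.0329
  axial-flowered constricted-pod: (39 − 35.625)² / 35.625 = 0.3197
  terminal-flowered inflated-pod: (34 − 35.625)² / 35.625 = 0.0741
  terminal-flowered constricted-pod: (12 − 11.875)² / 11.875 = 0.0013
χ² = 0.0329 + 0.3197 + 0.0741 + 0.0013 = 0.428
Degrees of freedom = 4 − 1 = 3; critical value at α = 0.05 is 7.815.
Since 0.428 < 7.815, we fail to reject the null hypothesis — the data are consistent with the 9:3:3:1 ratio.

0.428; consistent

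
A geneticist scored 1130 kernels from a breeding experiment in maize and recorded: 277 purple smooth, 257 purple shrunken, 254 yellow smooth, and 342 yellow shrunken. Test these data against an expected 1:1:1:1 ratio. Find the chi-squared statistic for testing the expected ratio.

17.816

Expected counts for N = 1130 under a 1:1:1:1 ratio (total parts = 4):
  purple smooth: 1130 × 1/4 = 282.5
  purple shrunken: 1130 × 1/4 = 282.5
  yellow smooth: 1130 × 1/4 = 282.5
  yellow shrunken: 1130 × 1/4 = 282.5
χ² = Σ (O − E)² / E
  purple smooth: (277 − 282.5)² / 282.5 = 0.1071
  purple shrunken: (257 − 282.5)² / 282.5 = 2.3018
  yellow smooth: (254 − 282.5)² / 282.5 = 2.8752
  yellow shrunken: (342 − 282.5)² / 282.5 = 12.5319
χ² = 0.1071 + 2.3018 + 2.8752 + 12.5319 = 17.816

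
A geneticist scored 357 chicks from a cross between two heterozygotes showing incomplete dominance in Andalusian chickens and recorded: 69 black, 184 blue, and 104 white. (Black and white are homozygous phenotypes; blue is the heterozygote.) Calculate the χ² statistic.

With incomplete dominance, a heterozygote × heterozygote cross gives a 1:2:1 phenotypic ratio.
Total ratio parts = 4. Expected numbers out of 357:
  black: 357 × 1/4 = 89.25
  blue: 357 × 2/4 = 178.5
  white: 357 × 1/4 = 89.25
χ² = Σ (O − E)² / E
  black: (69 − 89.25)² / 89.25 = 4.5945
  blue: (184 − 178.5)² / 178.5 = 0.1695
  white: (104 − 89.25)² / 89.25 = 2.4377
χ² = 4.5945 + 0.1695 + 2.4377 = 7.2017 ≈ 7.202

7.202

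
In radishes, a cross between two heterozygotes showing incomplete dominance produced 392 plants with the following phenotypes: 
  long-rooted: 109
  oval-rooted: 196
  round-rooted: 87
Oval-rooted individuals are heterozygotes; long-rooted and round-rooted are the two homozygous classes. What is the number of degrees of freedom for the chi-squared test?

2

With incomplete dominance, a heterozygote × heterozygote cross gives a 1:2:1 phenotypic ratio.
A goodness-of-fit test with 3 phenotype classes has df = 3 − 1 = 2.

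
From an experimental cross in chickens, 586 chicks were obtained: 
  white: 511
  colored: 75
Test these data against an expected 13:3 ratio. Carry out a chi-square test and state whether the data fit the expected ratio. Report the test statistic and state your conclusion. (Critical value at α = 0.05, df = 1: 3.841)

13.624; not consistent

Total ratio parts = 16. Expected numbers out of 586:
  white: 586 × 13/16 = 476.125
  colored: 586 × 3/16 = 109.875
χ² = Σ (O − E)² / E
  white: (511 − 476.125)² / 476.125 = 2.5545
  colored: (75 − 109.875)² / 109.875 = 11.0695
χ² = 2.5545 + 11.0695 = 13.624
Degrees of freedom = 2 − 1 = 1; critical value at α = 0.05 is 3.841.
Since 13.624 > 3.841, we reject the null hypothesis — the data do not fit the 13:3 ratio.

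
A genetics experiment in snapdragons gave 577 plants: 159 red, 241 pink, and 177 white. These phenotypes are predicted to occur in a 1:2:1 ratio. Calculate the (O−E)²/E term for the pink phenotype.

7.821

Expected counts for N = 577 under a 1:2:1 ratio (total parts = 4):
  red: 577 × 1/4 = 144.25
  pink: 577 × 2/4 = 288.5
  white: 577 × 1/4 = 144.25
Contribution of pink: (241 − 288.5)² / 288.5 = 7.8206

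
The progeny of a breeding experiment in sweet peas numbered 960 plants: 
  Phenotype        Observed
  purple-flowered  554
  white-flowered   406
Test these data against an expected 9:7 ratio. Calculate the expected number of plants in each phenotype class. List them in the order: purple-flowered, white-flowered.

Under the 9:7 hypothesis (Σ ratio = 16, N = 960):
  purple-flowered: 960 × 9/16 = 540
  white-flowered: 960 × 7/16 = 420

540, 420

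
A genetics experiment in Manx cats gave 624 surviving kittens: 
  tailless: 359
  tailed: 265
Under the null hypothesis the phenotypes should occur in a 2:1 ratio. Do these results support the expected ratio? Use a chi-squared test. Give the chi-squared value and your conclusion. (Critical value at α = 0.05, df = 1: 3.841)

Expected counts for N = 624 under a 2:1 ratio (total parts = 3):
  tailless: 624 × 2/3 = 416
  tailed: 624 × 1/3 = 208
χ² = Σ (O − E)² / E
  tailless: (359 − 416)² / 416 = 7.8101
  tailed: (265 − 208)² / 208 = 15.6202
χ² = 7.8101 + 15.6202 = 23.4303 ≈ 23.430
Degrees of freedom = 2 − 1 = 1; critical value at α = 0.05 is 3.841.
Since 23.430 > 3.841, we reject the null hypothesis — the data do not fit the 2:1 ratio.

23.430; not consistent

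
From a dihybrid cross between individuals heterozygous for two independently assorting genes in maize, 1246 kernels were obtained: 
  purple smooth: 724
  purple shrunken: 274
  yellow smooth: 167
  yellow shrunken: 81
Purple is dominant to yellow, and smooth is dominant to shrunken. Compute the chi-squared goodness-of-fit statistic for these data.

26.866

A dihybrid F₂ with independent assortment and complete dominance at both loci gives a 9:3:3:1 phenotypic ratio.
The 9:3:3:1 ratio has 16 parts, so with N = 1246 the expected counts are:
  purple smooth: 1246 × 9/16 = 700.875
  purple shrunken: 1246 × 3/16 = 233.625
  yellow smooth: 1246 × 3/16 = 233.625
  yellow shrunken: 1246 × 1/16 = 77.875
χ² = Σ (O − E)² / E
  purple smooth: (724 − 700.875)² / 700.875 = 0.7630
  purple shrunken: (274 − 233.625)² / 233.625 = 6.9776
  yellow smooth: (167 − 233.625)² / 233.625 = 19.0001
  yellow shrunken: (81 − 77.875)² / 77.875 = 0.1254
χ² = 0.7630 + 6.9776 + 19.0001 + 0.1254 = 26.8661 ≈ 26.866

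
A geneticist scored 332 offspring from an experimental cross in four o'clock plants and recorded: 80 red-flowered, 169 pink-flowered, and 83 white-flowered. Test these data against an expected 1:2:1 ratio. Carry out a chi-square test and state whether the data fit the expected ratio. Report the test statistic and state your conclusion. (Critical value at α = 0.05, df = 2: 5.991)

Under the 1:2:1 hypothesis (Σ ratio = 4, N = 332):
  red-flowered: 332 × 1/4 = 83
  pink-flowered: 332 × 2/4 = 166
  white-flowered: 332 × 1/4 = 83
χ² = Σ (O − E)² / E
  red-flowered: (80 − 83)² / 83 = 0.1084
  pink-flowered: (169 − 166)² / 166 = 0.0542
  white-flowered: (83 − 83)² / 83 = 0.0000
χ² = 0.1084 + 0.0542 + 0.0000 = 0.1626 ≈ 0.163
Degrees of freedom = 3 − 1 = 2; critical value at α = 0.05 is 5.991.
Since 0.163 < 5.991, we fail to reject the null hypothesis — the data are consistent with the 1:2:1 ratio.

0.163; consistent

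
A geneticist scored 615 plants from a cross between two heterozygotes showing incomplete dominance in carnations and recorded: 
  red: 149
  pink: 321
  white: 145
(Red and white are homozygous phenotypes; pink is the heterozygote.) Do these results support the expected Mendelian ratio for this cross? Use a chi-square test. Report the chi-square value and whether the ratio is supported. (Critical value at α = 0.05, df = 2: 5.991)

1.237; consistent

With incomplete dominance, a heterozygote × heterozygote cross gives a 1:2:1 phenotypic ratio.
Under the 1:2:1 hypothesis (Σ ratio = 4, N = 615):
  red: 615 × 1/4 = 153.75
  pink: 615 × 2/4 = 307.5
  white: 615 × 1/4 = 153.75
χ² = Σ (O − E)² / E
  red: (149 − 153.75)² / 153.75 = 0.1467
  pink: (321 − 307.5)² / 307.5 = 0.5927
  white: (145 − 153.75)² / 153.75 = 0.4980
χ² = 0.1467 + 0.5927 + 0.4980 = 1.2374 ≈ 1.237
Degrees of freedom = 3 − 1 = 2; critical value at α = 0.05 is 5.991.
Since 1.237 < 5.991, we fail to reject the null hypothesis — the data are consistent with the 1:2:1 ratio.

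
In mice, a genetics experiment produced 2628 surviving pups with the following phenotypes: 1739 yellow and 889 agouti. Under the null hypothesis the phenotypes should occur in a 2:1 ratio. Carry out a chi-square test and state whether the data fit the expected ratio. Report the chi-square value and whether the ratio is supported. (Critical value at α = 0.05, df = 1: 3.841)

0.289; consistent

Total ratio parts = 3. Expected numbers out of 2628:
  yellow: 2628 × 2/3 = 1752
  agouti: 2628 × 1/3 = 876
χ² = Σ (O − E)² / E
  yellow: (1739 − 1752)² / 1752 = 0.0965
  agouti: (889 − 876)² / 876 = 0.1929
χ² = 0.0965 + 0.1929 = 0.2894 ≈ 0.289
Degrees of freedom = 2 − 1 = 1; critical value at α = 0.05 is 3.841.
Since 0.289 < 3.841, we fail to reject the null hypothesis — the data are consistent with the 2:1 ratio.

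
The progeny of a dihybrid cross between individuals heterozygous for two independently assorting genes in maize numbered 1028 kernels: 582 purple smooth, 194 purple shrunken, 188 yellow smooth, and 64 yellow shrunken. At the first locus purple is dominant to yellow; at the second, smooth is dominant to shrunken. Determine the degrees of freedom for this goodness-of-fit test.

3

A dihybrid F₂ with independent assortment and complete dominance at both loci gives a 9:3:3:1 phenotypic ratio.
A goodness-of-fit test with 4 phenotype classes has df = 4 − 1 = 3.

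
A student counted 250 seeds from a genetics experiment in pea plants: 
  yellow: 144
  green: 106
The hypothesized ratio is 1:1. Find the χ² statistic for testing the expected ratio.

5.776

Total ratio parts = 2. Expected numbers out of 250:
  yellow: 250 × 1/2 = 125
  green: 250 × 1/2 = 125
χ² = Σ (O − E)² / E
  yellow: (144 − 125)² / 125 = 2.8880
  green: (106 − 125)² / 125 = 2.8880
χ² = 2.8880 + 2.8880 = 5.776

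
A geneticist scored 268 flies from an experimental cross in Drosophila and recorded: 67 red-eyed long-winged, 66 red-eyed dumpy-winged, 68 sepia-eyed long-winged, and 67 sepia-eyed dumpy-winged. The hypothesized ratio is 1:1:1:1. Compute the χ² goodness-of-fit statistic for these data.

0.030

Under the 1:1:1:1 hypothesis (Σ ratio = 4, N = 268):
  red-eyed long-winged: 268 × 1/4 = 67
  red-eyed dumpy-winged: 268 × 1/4 = 67
  sepia-eyed long-winged: 268 × 1/4 = 67
  sepia-eyed dumpy-winged: 268 × 1/4 = 67
χ² = Σ (O − E)² / E
  red-eyed long-winged: (67 − 67)² / 67 = 0.0000
  red-eyed dumpy-winged: (66 − 67)² / 67 = 0.0149
  sepia-eyed long-winged: (68 − 67)² / 67 = 0.0149
  sepia-eyed dumpy-winged: (67 − 67)² / 67 = 0.0000
χ² = 0.0000 + 0.0149 + 0.0149 + 0.0000 = 0.0298 ≈ 0.030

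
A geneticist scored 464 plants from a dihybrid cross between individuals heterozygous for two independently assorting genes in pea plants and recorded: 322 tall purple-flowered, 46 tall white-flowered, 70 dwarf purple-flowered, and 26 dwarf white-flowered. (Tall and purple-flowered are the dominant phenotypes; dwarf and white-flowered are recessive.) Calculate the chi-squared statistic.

37.211

A dihybrid F₂ with independent assortment and complete dominance at both loci gives a 9:3:3:1 phenotypic ratio.
Expected counts for N = 464 under a 9:3:3:1 ratio (total parts = 16):
  tall purple-flowered: 464 × 9/16 = 261
  tall white-flowered: 464 × 3/16 = 87
  dwarf purple-flowered: 464 × 3/16 = 87
  dwarf white-flowered: 464 × 1/16 = 29
χ² = Σ (O − E)² / E
  tall purple-flowered: (322 − 261)² / 261 = 14.2567
  tall white-flowered: (46 − 87)² / 87 = 19.3218
  dwarf purple-flowered: (70 − 87)² / 87 = 3.3218
  dwarf white-flowered: (26 − 29)² / 29 = 0.3103
χ² = 14.2567 + 19.3218 + 3.3218 + 0.3103 = 37.2106 ≈ 37.211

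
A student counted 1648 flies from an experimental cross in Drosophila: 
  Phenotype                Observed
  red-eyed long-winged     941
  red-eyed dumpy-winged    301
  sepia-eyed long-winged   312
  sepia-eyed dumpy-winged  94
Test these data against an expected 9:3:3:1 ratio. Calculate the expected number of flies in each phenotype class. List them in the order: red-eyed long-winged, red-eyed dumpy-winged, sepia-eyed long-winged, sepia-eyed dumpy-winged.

927, 309, 309, 103

Under the 9:3:3:1 hypothesis (Σ ratio = 16, N = 1648):
  red-eyed long-winged: 1648 × 9/16 = 927
  red-eyed dumpy-winged: 1648 × 3/16 = 309
  sepia-eyed long-winged: 1648 × 3/16 = 309
  sepia-eyed dumpy-winged: 1648 × 1/16 = 103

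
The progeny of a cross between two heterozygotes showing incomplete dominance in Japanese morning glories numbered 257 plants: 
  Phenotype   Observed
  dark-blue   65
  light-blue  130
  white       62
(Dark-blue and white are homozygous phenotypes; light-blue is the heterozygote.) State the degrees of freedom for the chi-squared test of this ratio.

With incomplete dominance, a heterozygote × heterozygote cross gives a 1:2:1 phenotypic ratio.
A goodness-of-fit test with 3 phenotype classes has df = 3 − 1 = 2.

2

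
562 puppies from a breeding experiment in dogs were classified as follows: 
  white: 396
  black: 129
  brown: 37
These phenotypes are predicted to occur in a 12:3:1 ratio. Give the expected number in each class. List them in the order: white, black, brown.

The 12:3:1 ratio has 16 parts, so with N = 562 the expected counts are:
  white: 562 × 12/16 = 421.5
  black: 562 × 3/16 = 105.375
  brown: 562 × 1/16 = 35.125

421.5, 105.375, 35.125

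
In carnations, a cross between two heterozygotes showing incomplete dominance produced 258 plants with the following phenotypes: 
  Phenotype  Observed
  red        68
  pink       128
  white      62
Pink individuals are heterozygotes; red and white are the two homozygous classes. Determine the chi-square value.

With incomplete dominance, a heterozygote × heterozygote cross gives a 1:2:1 phenotypic ratio.
The 1:2:1 ratio has 4 parts, so with N = 258 the expected counts are:
  red: 258 × 1/4 = 64.5
  pink: 258 × 2/4 = 129
  white: 258 × 1/4 = 64.5
χ² = Σ (O − E)² / E
  red: (68 − 64.5)² / 64.5 = 0.1899
  pink: (128 − 129)² / 129 = 0.0078
  white: (62 − 64.5)² / 64.5 = 0.0969
χ² = 0.1899 + 0.0078 + 0.0969 = 0.2946 ≈ 0.295

0.295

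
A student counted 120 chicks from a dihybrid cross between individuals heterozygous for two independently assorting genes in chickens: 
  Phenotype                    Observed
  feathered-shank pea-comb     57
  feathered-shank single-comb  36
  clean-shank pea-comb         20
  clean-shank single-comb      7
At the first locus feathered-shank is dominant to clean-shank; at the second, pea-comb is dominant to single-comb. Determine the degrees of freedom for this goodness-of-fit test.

3

A dihybrid F₂ with independent assortment and complete dominance at both loci gives a 9:3:3:1 phenotypic ratio.
A goodness-of-fit test with 4 phenotype classes has df = 4 − 1 = 3.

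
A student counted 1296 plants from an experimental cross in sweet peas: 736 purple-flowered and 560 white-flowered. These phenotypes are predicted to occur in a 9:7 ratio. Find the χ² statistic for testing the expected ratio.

Under the 9:7 hypothesis (Σ ratio = 16, N = 1296):
  purple-flowered: 1296 × 9/16 = 729
  white-flowered: 1296 × 7/16 = 567
χ² = Σ (O − E)² / E
  purple-flowered: (736 − 729)² / 729 = 0.0672
  white-flowered: (560 − 567)² / 567 = 0.0864
χ² = 0.0672 + 0.0864 = 0.1536 ≈ 0.154

0.154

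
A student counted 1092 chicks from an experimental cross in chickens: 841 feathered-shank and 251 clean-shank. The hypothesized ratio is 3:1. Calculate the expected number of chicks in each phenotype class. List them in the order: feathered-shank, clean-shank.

Under the 3:1 hypothesis (Σ ratio = 4, N = 1092):
  feathered-shank: 1092 × 3/4 = 819
  clean-shank: 1092 × 1/4 = 273

819, 273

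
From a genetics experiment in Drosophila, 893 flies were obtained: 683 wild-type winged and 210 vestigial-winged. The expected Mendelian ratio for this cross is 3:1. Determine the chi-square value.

Total ratio parts = 4. Expected numbers out of 893:
  wild-type winged: 893 × 3/4 = 669.75
  vestigial-winged: 893 × 1/4 = 223.25
χ² = Σ (O − E)² / E
  wild-type winged: (683 − 669.75)² / 669.75 = 0.2621
  vestigial-winged: (210 − 223.25)² / 223.25 = 0.7864
χ² = 0.2621 + 0.7864 = 1.0485 ≈ 1.049

1.049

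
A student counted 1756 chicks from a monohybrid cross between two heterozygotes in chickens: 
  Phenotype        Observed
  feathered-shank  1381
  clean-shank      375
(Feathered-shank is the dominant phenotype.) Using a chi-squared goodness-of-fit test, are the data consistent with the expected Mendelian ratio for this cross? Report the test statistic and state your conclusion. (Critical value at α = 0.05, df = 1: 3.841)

12.440; not consistent

For a monohybrid cross between heterozygotes with complete dominance, the expected phenotypic ratio is 3:1.
Expected counts for N = 1756 under a 3:1 ratio (total parts = 4):
  feathered-shank: 1756 × 3/4 = 1317
  clean-shank: 1756 × 1/4 = 439
χ² = Σ (O − E)² / E
  feathered-shank: (1381 − 1317)² / 1317 = 3.1101
  clean-shank: (375 − 439)² / 439 = 9.3303
χ² = 3.1101 + 9.3303 = 12.4404 ≈ 12.440
Degrees of freedom = 2 − 1 = 1; critical value at α = 0.05 is 3.841.
Since 12.440 > 3.841, we reject the null hypothesis — the data do not fit the 3:1 ratio.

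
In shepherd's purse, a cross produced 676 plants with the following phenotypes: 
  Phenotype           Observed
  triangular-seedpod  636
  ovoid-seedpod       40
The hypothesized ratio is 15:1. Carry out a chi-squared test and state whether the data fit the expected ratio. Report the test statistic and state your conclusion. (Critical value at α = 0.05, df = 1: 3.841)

Under the 15:1 hypothesis (Σ ratio = 16, N = 676):
  triangular-seedpod: 676 × 15/16 = 633.75
  ovoid-seedpod: 676 × 1/16 = 42.25
χ² = Σ (O − E)² / E
  triangular-seedpod: (636 − 633.75)² / 633.75 = 0.0080
  ovoid-seedpod: (40 − 42.25)² / 42.25 = 0.1198
χ² = 0.0080 + 0.1198 = 0.1278 ≈ 0.128
Degrees of freedom = 2 − 1 = 1; critical value at α = 0.05 is 3.841.
Since 0.128 < 3.841, we fail to reject the null hypothesis — the data are consistent with the 15:1 ratio.

0.128; consistent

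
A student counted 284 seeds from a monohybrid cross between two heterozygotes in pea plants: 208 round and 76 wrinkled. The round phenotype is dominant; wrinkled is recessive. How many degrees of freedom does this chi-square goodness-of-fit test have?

1

For a monohybrid cross between heterozygotes with complete dominance, the expected phenotypic ratio is 3:1.
A goodness-of-fit test with 2 phenotype classes has df = 2 − 1 = 1.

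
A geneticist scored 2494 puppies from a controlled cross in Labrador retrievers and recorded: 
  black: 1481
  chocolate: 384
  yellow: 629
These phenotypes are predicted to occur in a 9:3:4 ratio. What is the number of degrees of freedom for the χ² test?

2

A goodness-of-fit test with 3 phenotype classes has df = 3 − 1 = 2.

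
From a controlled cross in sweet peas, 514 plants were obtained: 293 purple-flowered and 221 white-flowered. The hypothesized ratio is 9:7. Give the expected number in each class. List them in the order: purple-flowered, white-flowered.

289.125, 224.875

Under the 9:7 hypothesis (Σ ratio = 16, N = 514):
  purple-flowered: 514 × 9/16 = 289.125
  white-flowered: 514 × 7/16 = 224.875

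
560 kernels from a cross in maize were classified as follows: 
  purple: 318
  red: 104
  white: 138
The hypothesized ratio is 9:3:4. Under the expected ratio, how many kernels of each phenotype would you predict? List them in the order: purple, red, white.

Expected counts for N = 560 under a 9:3:4 ratio (total parts = 16):
  purple: 560 × 9/16 = 315
  red: 560 × 3/16 = 105
  white: 560 × 4/16 = 140

315, 105, 140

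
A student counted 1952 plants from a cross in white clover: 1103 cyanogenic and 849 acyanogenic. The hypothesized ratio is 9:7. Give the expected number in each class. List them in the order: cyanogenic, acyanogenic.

Expected counts for N = 1952 under a 9:7 ratio (total parts = 16):
  cyanogenic: 1952 × 9/16 = 1098
  acyanogenic: 1952 × 7/16 = 854

1098, 854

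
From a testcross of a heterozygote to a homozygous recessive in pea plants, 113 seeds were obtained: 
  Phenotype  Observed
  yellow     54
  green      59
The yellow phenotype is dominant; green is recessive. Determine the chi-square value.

0.221

A testcross of a heterozygote (Aa × aa) gives a 1:1 phenotypic ratio.
The 1:1 ratio has 2 parts, so with N = 113 the expected counts are:
  yellow: 113 × 1/2 = 56.5
  green: 113 × 1/2 = 56.5
χ² = Σ (O − E)² / E
  yellow: (54 − 56.5)² / 56.5 = 0.1106
  green: (59 − 56.5)² / 56.5 = 0.1106
χ² = 0.1106 + 0.1106 = 0.2212 ≈ 0.221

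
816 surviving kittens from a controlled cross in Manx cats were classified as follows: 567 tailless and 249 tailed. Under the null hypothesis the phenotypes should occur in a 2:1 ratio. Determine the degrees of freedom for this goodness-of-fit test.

A goodness-of-fit test with 2 phenotype classes has df = 2 − 1 = 1.

1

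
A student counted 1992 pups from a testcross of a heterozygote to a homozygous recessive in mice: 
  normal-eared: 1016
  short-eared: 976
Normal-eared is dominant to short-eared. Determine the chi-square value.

A testcross of a heterozygote (Aa × aa) gives a 1:1 phenotypic ratio.
Expected counts for N = 1992 under a 1:1 ratio (total parts = 2):
  normal-eared: 1992 × 1/2 = 996
  short-eared: 1992 × 1/2 = 996
χ² = Σ (O − E)² / E
  normal-eared: (1016 − 996)² / 996 = 0.4016
  short-eared: (976 − 996)² / 996 = 0.4016
χ² = 0.4016 + 0.4016 = 0.8032 ≈ 0.803

0.803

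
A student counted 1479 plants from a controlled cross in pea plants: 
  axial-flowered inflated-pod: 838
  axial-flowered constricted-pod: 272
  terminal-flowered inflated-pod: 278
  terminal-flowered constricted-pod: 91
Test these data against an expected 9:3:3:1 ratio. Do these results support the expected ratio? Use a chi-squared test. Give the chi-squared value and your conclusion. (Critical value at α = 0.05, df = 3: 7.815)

Total ratio parts = 16. Expected numbers out of 1479:
  axial-flowered inflated-pod: 1479 × 9/16 = 831.9375
  axial-flowered constricted-pod: 1479 × 3/16 = 277.3125
  terminal-flowered inflated-pod: 1479 × 3/16 = 277.3125
  terminal-flowered constricted-pod: 1479 × 1/16 = 92.4375
χ² = Σ (O − E)² / E
  axial-flowered inflated-pod: (838 − 831.9375)² / 831.9375 = 0.0442
  axial-flowered constricted-pod: (272 − 277.3125)² / 277.3125 = 0.1018
  terminal-flowered inflated-pod: (278 − 277.3125)² / 277.3125 = 0.0017
  terminal-flowered constricted-pod: (91 − 92.4375)² / 92.4375 = 0.0224
χ² = 0.0442 + 0.1018 + 0.0017 + 0.0224 = 0.1701 ≈ 0.170
Degrees of freedom = 4 − 1 = 3; critical value at α = 0.05 is 7.815.
Since 0.170 < 7.815, we fail to reject the null hypothesis — the data are consistent with the 9:3:3:1 ratio.

0.170; consistent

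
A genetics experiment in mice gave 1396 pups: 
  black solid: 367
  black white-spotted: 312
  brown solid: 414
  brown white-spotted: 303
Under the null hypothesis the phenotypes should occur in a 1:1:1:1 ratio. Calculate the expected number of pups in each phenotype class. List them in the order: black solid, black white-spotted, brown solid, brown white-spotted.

349, 349, 349, 349

Expected counts for N = 1396 under a 1:1:1:1 ratio (total parts = 4):
  black solid: 1396 × 1/4 = 349
  black white-spotted: 1396 × 1/4 = 349
  brown solid: 1396 × 1/4 = 349
  brown white-spotted: 1396 × 1/4 = 349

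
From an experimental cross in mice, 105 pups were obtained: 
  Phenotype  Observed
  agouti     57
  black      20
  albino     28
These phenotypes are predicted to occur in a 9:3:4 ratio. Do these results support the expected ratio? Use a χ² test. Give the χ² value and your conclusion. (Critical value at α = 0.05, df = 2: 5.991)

0.194; consistent

Total ratio parts = 16. Expected numbers out of 105:
  agouti: 105 × 9/16 = 59.0625
  black: 105 × 3/16 = 19.6875
  albino: 105 × 4/16 = 26.25
χ² = Σ (O − E)² / E
  agouti: (57 − 59.0625)² / 59.0625 = 0.0720
  black: (20 − 19.6875)² / 19.6875 = 0.0050
  albino: (28 − 26.25)² / 26.25 = 0.1167
χ² = 0.0720 + 0.0050 + 0.1167 = 0.1937 ≈ 0.194
Degrees of freedom = 3 − 1 = 2; critical value at α = 0.05 is 5.991.
Since 0.194 < 5.991, we fail to reject the null hypothesis — the data are consistent with the 9:3:4 ratio.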